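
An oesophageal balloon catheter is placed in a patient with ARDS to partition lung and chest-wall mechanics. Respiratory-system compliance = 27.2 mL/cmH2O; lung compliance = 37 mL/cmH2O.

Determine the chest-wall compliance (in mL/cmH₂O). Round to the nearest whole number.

103

1/Ccw = 1/Crs − 1/CL.
1/Ccw = 1/27.2 − 1/37 = 0.009738.
Ccw = 102.69 mL/cmH2O.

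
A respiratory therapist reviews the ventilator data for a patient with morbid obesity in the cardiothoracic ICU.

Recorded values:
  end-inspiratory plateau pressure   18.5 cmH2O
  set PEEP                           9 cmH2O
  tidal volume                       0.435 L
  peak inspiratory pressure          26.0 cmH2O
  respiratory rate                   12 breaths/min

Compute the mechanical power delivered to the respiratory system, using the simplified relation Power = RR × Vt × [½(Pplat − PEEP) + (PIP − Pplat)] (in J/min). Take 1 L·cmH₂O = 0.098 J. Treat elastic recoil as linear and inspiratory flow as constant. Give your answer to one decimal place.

Per-breath work = Vt × [½(Pplat−PEEP) + (PIP−Pplat)] = 0.435 × [0.5×9.5 + 7.5] = 0.435 × 12.25 = 5.329 L·cmH2O.
Power = 12 × 5.329 = 63.948 L·cmH2O/min.
× 0.098 J/(L·cmH2O) → 6.267 J/min.

6.3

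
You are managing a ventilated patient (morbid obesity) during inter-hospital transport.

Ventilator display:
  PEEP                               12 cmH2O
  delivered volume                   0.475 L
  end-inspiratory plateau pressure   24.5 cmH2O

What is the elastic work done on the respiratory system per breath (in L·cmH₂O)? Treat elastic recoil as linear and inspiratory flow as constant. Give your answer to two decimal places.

Elastic work ≈ ½ × (Pplat − PEEP) × Vt = 0.5 × (24.5 − 12) × 0.475 L = 0.5 × 12.5 × 0.475 = 2.969 L·cmH2O.

2.97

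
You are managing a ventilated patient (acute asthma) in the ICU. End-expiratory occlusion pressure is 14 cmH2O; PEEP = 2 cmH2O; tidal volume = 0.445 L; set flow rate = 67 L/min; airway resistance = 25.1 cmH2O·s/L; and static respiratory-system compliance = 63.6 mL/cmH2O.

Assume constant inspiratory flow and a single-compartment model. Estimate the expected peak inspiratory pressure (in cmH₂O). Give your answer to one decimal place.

49.0

Flow: 67 L/min ÷ 60 = 1.1167 L/s.
Total PEEP = 14 cmH2O (set 2 + intrinsic 12); this is the baseline alveolar pressure.
Equation of motion (constant flow): PIP = Vt/C + R·V̇ + PEEP.
PIP = 445/63.6 + 25.1×1.1167 + 14 = 6.997 + 28.029 + 14 = 49.026 cmH2O.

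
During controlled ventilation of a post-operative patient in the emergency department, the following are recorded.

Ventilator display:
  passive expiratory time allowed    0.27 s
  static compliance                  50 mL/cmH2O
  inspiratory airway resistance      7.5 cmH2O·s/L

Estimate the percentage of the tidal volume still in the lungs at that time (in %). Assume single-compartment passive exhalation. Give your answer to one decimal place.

48.7

τ = R × C = 7.5 × 50 mL/cmH2O = 7.5 × 0.050 L/cmH2O = 0.375 s.
Passive exhalation: V(t)/V₀ = e^(−t/τ) = e^(−0.27/0.375) = 0.4868.
Fraction remaining = 0.4868 → 48.68%.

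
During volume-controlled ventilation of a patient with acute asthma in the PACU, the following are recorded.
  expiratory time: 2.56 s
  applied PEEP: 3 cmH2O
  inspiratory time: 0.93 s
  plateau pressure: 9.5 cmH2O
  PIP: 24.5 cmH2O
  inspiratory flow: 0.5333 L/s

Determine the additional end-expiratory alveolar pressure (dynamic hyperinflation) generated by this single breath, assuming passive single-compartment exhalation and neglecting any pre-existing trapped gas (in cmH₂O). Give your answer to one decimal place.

2.0

Vt = flow × Ti = 0.5333 L/s × 0.93 s × 1000 mL/L = 495.97 mL.
R = (PIP − Pplat)/V̇ = (24.5 − 9.5) / 0.5333 = 15.0/0.5333 = 28.127 cmH2O·s/L.
C = Vt/(Pplat − PEEP) = 495.97 / (9.5 − 3) = 495.97/6.5 = 76.303 mL/cmH2O.
τ = R × C = 28.127 × 0.0763 L/cmH2O = 2.146 s.
Fraction remaining = e^(−Te/τ) = e^(−2.56/2.146) = 0.3033; trapped volume = 495.97 × 0.3033 = 150.43 mL.
Additional alveolar pressure from trapping ≈ V_trapped / C = 150.43 / 76.303 = 1.971 cmH2O.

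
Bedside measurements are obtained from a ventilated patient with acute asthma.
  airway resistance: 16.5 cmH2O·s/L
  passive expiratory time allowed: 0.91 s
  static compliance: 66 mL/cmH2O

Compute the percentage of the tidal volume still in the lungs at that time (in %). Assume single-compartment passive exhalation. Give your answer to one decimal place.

43.4

τ = R × C = 16.5 × 66 mL/cmH2O = 16.5 × 0.066 L/cmH2O = 1.089 s.
Passive exhalation: V(t)/V₀ = e^(−t/τ) = e^(−0.91/1.089) = 0.4336.
Fraction remaining = 0.4336 → 43.36%.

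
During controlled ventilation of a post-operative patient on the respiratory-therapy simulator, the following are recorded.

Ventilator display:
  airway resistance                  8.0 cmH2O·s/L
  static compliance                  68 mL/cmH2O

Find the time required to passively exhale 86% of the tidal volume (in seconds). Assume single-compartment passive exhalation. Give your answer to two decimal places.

1.07

τ = R × C = 8.0 × 68 mL/cmH2O = 8.0 × 0.068 L/cmH2O = 0.544 s.
Exhaled fraction f = 1 − e^(−t/τ) → t = −τ·ln(1 − f) = −0.544·ln(0.14) = 1.07 s.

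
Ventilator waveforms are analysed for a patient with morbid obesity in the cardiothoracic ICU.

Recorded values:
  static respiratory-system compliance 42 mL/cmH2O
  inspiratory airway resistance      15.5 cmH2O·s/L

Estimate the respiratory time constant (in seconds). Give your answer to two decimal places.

0.65

τ = R × C = 15.5 × 42 mL/cmH2O = 15.5 × 0.042 L/cmH2O = 0.651 s.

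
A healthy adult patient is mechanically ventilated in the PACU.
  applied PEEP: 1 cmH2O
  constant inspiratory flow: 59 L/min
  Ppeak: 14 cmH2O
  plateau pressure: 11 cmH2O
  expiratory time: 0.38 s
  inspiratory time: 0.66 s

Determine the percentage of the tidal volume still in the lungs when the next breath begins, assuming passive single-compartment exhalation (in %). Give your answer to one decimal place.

Flow: 59 L/min ÷ 60 = 0.9833 L/s.
Vt = flow × Ti = 0.9833 L/s × 0.66 s × 1000 mL/L = 648.98 mL.
R = (PIP − Pplat)/V̇ = (14 − 11) / 0.9833 = 3.0/0.9833 = 3.051 cmH2O·s/L.
C = Vt/(Pplat − PEEP) = 648.98 / (11 − 1) = 648.98/10.0 = 64.898 mL/cmH2O.
τ = R × C = 3.051 × 0.0649 L/cmH2O = 0.198 s.
Fraction remaining at end-expiration = e^(−Te/τ) = e^(−0.38/0.198) = 0.1467 → 14.67%.

14.7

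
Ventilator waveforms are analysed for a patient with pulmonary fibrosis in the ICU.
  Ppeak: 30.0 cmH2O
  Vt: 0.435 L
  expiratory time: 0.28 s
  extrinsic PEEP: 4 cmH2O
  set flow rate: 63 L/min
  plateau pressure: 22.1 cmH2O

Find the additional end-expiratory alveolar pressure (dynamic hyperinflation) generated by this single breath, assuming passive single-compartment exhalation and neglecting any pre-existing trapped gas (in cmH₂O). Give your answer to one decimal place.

Flow: 63 L/min ÷ 60 = 1.05 L/s.
R = (PIP − Pplat)/V̇ = (30.0 − 22.1) / 1.05 = 7.9/1.05 = 7.524 cmH2O·s/L.
C = Vt/(Pplat − PEEP) = 435.0 / (22.1 − 4) = 435.0/18.1 = 24.033 mL/cmH2O.
τ = R × C = 7.524 × 0.02403 L/cmH2O = 0.1808 s.
Fraction remaining = e^(−Te/τ) = e^(−0.28/0.1808) = 0.2125; trapped volume = 435.0 × 0.2125 = 92.438 mL.
Additional alveolar pressure from trapping ≈ V_trapped / C = 92.438 / 24.033 = 3.846 cmH2O.

3.8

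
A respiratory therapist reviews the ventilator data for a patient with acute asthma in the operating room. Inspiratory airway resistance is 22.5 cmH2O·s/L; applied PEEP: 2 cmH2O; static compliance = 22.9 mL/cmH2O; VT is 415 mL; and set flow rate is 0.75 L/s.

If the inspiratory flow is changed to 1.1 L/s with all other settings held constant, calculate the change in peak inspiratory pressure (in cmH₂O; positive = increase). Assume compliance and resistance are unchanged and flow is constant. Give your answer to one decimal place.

7.9

PIP = Vt/C + R·V̇ + PEEP (constant-flow equation of motion).
Only the resistive term changes: ΔPIP = R × ΔV̇ = 22.5 × (1.1 − 0.75) = 22.5 × 0.35 = 7.875 cmH2O.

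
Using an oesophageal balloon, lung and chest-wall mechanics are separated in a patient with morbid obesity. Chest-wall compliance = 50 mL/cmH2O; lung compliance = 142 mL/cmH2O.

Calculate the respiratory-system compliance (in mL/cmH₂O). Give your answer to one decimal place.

37.0

Lung and chest wall are elastances in series: 1/Crs = 1/CL + 1/Ccw.
1/Crs = 1/142 + 1/50 = 0.02704.
Crs = 36.982 mL/cmH2O.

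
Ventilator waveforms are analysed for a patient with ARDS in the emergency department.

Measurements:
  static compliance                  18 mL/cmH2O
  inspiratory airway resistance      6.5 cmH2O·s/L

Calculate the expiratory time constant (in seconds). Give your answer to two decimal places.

0.12

τ = R × C = 6.5 × 18 mL/cmH2O = 6.5 × 0.018 L/cmH2O = 0.117 s.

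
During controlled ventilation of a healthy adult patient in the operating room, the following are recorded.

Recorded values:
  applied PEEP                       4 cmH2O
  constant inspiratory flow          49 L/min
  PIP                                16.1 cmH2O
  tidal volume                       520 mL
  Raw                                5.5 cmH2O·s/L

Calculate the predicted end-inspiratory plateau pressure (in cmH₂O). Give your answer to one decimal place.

Flow: 49 L/min ÷ 60 = 0.8167 L/s.
Pplat = PIP − Raw × flow = 16.1 − 5.5 × 0.8167 = 16.1 − 4.492 = 11.608 cmH2O.

11.6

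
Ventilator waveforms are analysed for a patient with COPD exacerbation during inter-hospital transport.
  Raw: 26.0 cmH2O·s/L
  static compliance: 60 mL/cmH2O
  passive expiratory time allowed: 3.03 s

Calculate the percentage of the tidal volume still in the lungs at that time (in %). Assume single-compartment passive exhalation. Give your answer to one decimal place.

τ = R × C = 26.0 × 60 mL/cmH2O = 26.0 × 0.060 L/cmH2O = 1.56 s.
Passive exhalation: V(t)/V₀ = e^(−t/τ) = e^(−3.03/1.56) = 0.1434.
Fraction remaining = 0.1434 → 14.34%.

14.3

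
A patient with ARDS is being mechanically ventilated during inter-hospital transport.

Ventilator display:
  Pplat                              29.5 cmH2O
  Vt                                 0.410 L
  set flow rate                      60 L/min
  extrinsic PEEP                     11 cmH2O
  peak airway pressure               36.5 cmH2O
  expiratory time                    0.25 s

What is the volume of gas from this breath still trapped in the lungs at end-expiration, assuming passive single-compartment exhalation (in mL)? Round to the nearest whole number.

82

Flow: 60 L/min ÷ 60 = 1 L/s.
R = (PIP − Pplat)/V̇ = (36.5 − 29.5) / 1 = 7.0/1 = 7.0 cmH2O·s/L.
C = Vt/(Pplat − PEEP) = 410.0 / (29.5 − 11) = 410.0/18.5 = 22.162 mL/cmH2O.
τ = R × C = 7.0 × 0.02216 L/cmH2O = 0.1551 s.
Fraction remaining = e^(−Te/τ) = e^(−0.25/0.1551) = 0.1995.
Trapped volume = 410.0 × 0.1995 = 81.795 mL.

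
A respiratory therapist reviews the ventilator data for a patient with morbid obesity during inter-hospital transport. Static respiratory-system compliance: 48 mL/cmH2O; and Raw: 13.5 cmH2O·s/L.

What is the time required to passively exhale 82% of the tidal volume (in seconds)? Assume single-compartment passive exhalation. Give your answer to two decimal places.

1.11

τ = R × C = 13.5 × 48 mL/cmH2O = 13.5 × 0.048 L/cmH2O = 0.648 s.
Exhaled fraction f = 1 − e^(−t/τ) → t = −τ·ln(1 − f) = −0.648·ln(0.18) = 1.111 s.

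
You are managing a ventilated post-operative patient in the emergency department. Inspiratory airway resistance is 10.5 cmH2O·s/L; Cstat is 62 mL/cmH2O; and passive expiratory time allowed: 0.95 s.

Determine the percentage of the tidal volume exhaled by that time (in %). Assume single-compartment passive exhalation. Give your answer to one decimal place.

τ = R × C = 10.5 × 62 mL/cmH2O = 10.5 × 0.062 L/cmH2O = 0.651 s.
Passive exhalation: V(t)/V₀ = e^(−t/τ) = e^(−0.95/0.651) = 0.2324.
Fraction exhaled = 1 − 0.2324 = 0.7676 → 76.76%.

76.8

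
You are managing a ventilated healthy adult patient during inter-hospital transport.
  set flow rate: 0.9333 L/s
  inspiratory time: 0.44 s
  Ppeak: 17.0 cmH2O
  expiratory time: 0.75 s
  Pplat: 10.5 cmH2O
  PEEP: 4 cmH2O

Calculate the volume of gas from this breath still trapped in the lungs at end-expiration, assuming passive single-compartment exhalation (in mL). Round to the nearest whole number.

75

Vt = flow × Ti = 0.9333 L/s × 0.44 s × 1000 mL/L = 410.65 mL.
R = (PIP − Pplat)/V̇ = (17.0 − 10.5) / 0.9333 = 6.5/0.9333 = 6.965 cmH2O·s/L.
C = Vt/(Pplat − PEEP) = 410.65 / (10.5 − 4) = 410.65/6.5 = 63.177 mL/cmH2O.
τ = R × C = 6.965 × 0.06318 L/cmH2O = 0.44 s.
Fraction remaining = e^(−Te/τ) = e^(−0.75/0.44) = 0.1819.
Trapped volume = 410.65 × 0.1819 = 74.697 mL.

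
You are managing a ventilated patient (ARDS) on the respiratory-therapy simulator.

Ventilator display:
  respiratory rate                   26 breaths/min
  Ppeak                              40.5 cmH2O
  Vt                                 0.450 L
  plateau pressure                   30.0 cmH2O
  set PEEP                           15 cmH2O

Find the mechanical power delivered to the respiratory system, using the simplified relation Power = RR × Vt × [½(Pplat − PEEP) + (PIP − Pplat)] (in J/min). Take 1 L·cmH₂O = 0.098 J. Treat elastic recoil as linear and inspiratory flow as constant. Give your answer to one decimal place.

20.6

Per-breath work = Vt × [½(Pplat−PEEP) + (PIP−Pplat)] = 0.450 × [0.5×15.0 + 10.5] = 0.450 × 18.0 = 8.1 L·cmH2O.
Power = 26 × 8.1 = 210.6 L·cmH2O/min.
× 0.098 J/(L·cmH2O) → 20.639 J/min.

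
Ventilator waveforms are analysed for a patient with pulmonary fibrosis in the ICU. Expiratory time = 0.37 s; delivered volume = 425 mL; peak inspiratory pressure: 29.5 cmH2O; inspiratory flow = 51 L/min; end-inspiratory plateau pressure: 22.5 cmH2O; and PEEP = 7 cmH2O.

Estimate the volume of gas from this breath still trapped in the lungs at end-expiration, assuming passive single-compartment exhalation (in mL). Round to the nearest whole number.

83

Flow: 51 L/min ÷ 60 = 0.85 L/s.
R = (PIP − Pplat)/V̇ = (29.5 − 22.5) / 0.85 = 7.0/0.85 = 8.235 cmH2O·s/L.
C = Vt/(Pplat − PEEP) = 425.0 / (22.5 − 7) = 425.0/15.5 = 27.419 mL/cmH2O.
τ = R × C = 8.235 × 0.02742 L/cmH2O = 0.2258 s.
Fraction remaining = e^(−Te/τ) = e^(−0.37/0.2258) = 0.1942.
Trapped volume = 425.0 × 0.1942 = 82.535 mL.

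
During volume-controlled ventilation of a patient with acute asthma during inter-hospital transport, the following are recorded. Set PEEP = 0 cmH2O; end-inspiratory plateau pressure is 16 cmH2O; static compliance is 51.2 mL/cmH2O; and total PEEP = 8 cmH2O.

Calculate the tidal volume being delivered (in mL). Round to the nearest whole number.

410

End-expiratory occlusion gives total PEEP = 8 cmH2O (intrinsic PEEP = 8 − 0 = 8). Use total PEEP for the elastic gradient.
Vt = Cstat × (Pplat − PEEPtotal) = 51.2 × (16 − 8) = 51.2 × 8.0 = 409.6 mL.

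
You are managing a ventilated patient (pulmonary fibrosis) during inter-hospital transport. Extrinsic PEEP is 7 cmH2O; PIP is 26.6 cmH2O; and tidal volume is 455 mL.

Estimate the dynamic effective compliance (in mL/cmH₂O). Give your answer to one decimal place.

23.2

Dynamic compliance = Vt / (PIP − PEEP) = 455 / (26.6 − 7) = 455 / 19.6 = 23.214 mL/cmH2O.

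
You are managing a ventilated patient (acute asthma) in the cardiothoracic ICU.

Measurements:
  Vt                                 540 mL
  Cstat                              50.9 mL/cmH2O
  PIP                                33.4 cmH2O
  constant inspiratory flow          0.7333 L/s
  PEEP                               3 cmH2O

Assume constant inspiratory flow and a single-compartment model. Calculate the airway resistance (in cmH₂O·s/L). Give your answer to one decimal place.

27.0

Equation of motion (constant flow): PIP = Vt/C + R·V̇ + PEEP.
R·V̇ = PIP − Vt/C − PEEP = 33.4 − 540/50.9 − 3 = 33.4 − 10.609 − 3 = 19.791 cmH2O.
R = 19.791 / 0.7333 = 26.989 cmH2O·s/L.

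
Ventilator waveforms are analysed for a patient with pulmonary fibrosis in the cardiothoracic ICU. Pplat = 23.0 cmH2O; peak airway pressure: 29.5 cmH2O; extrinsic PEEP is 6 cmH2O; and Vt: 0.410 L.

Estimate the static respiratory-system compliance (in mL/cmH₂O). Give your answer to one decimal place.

24.1

Cstat = Vt / (Pplat − PEEP) = 410 / (23.0 − 6) = 410 / 17.0 = 24.118 mL/cmH2O.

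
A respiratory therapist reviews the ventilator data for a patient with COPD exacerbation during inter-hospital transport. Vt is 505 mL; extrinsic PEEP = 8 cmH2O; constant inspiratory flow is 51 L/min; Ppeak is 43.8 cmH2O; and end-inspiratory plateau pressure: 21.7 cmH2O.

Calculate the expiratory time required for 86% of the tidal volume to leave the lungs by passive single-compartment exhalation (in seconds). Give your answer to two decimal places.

1.88

Flow: 51 L/min ÷ 60 = 0.85 L/s.
R = (PIP − Pplat)/V̇ = (43.8 − 21.7) / 0.85 = 22.1/0.85 = 26.0 cmH2O·s/L.
C = Vt/(Pplat − PEEP) = 505.0 / (21.7 − 8) = 505.0/13.7 = 36.861 mL/cmH2O.
τ = R × C = 26.0 × 0.03686 L/cmH2O = 0.9584 s.
t = −τ·ln(1 − 0.86) = −0.9584·ln(0.14) = 1.884 s.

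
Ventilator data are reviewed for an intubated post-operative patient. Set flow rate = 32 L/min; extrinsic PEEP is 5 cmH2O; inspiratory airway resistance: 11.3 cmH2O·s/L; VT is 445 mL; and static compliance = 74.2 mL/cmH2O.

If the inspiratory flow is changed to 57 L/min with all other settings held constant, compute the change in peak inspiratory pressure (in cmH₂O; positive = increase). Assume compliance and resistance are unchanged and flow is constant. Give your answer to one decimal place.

4.7

Flow: 32 L/min ÷ 60 = 0.5333 L/s.
New flow: 57 L/min ÷ 60 = 0.95 L/s.
PIP = Vt/C + R·V̇ + PEEP (constant-flow equation of motion).
Only the resistive term changes: ΔPIP = R × ΔV̇ = 11.3 × (0.95 − 0.5333) = 11.3 × 0.4167 = 4.709 cmH2O.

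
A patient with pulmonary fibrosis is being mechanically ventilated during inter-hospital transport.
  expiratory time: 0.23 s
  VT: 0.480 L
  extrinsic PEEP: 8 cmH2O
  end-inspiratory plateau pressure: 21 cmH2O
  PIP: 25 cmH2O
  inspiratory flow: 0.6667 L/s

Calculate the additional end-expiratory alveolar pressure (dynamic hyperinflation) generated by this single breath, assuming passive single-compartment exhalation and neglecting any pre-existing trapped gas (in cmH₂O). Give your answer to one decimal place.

R = (PIP − Pplat)/V̇ = (25 − 21) / 0.6667 = 4.0/0.6667 = 6.0 cmH2O·s/L.
C = Vt/(Pplat − PEEP) = 480.0 / (21 − 8) = 480.0/13.0 = 36.923 mL/cmH2O.
τ = R × C = 6.0 × 0.03692 L/cmH2O = 0.2215 s.
Fraction remaining = e^(−Te/τ) = e^(−0.23/0.2215) = 0.354; trapped volume = 480.0 × 0.354 = 169.92 mL.
Additional alveolar pressure from trapping ≈ V_trapped / C = 169.92 / 36.923 = 4.602 cmH2O.

4.6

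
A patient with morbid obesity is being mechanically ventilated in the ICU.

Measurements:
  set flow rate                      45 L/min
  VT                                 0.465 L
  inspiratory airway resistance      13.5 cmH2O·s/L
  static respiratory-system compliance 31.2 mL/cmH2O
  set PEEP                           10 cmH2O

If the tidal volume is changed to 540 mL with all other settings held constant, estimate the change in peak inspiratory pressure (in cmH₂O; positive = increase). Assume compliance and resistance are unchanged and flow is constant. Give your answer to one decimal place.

2.4

PIP = Vt/C + R·V̇ + PEEP (constant-flow equation of motion).
Only the elastic term changes: ΔPIP = ΔVt / C = (540 − 465) / 31.2 = 2.404 cmH2O.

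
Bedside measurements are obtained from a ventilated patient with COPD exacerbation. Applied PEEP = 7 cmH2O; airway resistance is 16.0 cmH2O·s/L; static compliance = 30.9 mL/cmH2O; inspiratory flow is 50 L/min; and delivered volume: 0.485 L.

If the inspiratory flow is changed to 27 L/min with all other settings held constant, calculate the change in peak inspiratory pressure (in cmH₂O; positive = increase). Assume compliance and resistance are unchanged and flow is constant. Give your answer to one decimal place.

Flow: 50 L/min ÷ 60 = 0.8333 L/s.
New flow: 27 L/min ÷ 60 = 0.45 L/s.
PIP = Vt/C + R·V̇ + PEEP (constant-flow equation of motion).
Only the resistive term changes: ΔPIP = R × ΔV̇ = 16.0 × (0.45 − 0.8333) = 16.0 × -0.3833 = -6.133 cmH2O.

-6.1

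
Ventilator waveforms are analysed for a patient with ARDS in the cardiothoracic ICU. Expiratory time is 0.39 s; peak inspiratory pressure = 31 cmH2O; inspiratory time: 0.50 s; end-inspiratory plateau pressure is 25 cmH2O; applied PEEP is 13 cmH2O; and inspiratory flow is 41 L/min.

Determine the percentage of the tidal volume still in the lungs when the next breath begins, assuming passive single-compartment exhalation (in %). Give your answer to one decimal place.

21.0

Flow: 41 L/min ÷ 60 = 0.6833 L/s.
Vt = flow × Ti = 0.6833 L/s × 0.50 s × 1000 mL/L = 341.65 mL.
R = (PIP − Pplat)/V̇ = (31 − 25) / 0.6833 = 6.0/0.6833 = 8.781 cmH2O·s/L.
C = Vt/(Pplat − PEEP) = 341.65 / (25 − 13) = 341.65/12.0 = 28.471 mL/cmH2O.
τ = R × C = 8.781 × 0.02847 L/cmH2O = 0.25 s.
Fraction remaining at end-expiration = e^(−Te/τ) = e^(−0.39/0.25) = 0.2101 → 21.01%.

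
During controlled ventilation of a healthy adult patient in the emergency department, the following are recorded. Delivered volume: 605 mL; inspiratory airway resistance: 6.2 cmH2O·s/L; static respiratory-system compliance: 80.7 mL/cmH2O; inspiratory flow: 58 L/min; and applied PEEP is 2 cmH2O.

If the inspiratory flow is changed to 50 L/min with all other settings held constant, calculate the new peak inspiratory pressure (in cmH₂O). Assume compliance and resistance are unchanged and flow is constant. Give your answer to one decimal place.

14.7

Flow: 58 L/min ÷ 60 = 0.9667 L/s.
New flow: 50 L/min ÷ 60 = 0.8333 L/s.
PIP = Vt/C + R·V̇ + PEEP (constant-flow equation of motion).
Only the resistive term changes: ΔPIP = R × ΔV̇ = 6.2 × (0.8333 − 0.9667) = 6.2 × -0.1334 = -0.8271 cmH2O.
Original PIP = 605/80.7 + 6.2×0.9667 + 2 = 15.49 cmH2O; new PIP = 15.49 + (-0.8271) = 14.663 cmH2O.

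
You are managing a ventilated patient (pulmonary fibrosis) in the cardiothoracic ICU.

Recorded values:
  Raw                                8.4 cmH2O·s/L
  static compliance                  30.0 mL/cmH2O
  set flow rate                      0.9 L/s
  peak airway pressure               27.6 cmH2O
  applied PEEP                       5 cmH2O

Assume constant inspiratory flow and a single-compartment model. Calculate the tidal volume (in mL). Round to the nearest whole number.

Equation of motion (constant flow): PIP = Vt/C + R·V̇ + PEEP.
Vt/C = PIP − R·V̇ − PEEP = 27.6 − 7.56 − 5 = 15.04 cmH2O.
Vt = C × 15.04 = 30.0 × 15.04 = 451.2 mL.

451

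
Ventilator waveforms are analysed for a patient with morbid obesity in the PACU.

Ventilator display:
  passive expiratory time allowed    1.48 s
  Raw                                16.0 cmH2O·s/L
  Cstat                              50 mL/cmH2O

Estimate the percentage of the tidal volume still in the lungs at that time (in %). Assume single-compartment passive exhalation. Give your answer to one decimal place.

τ = R × C = 16.0 × 50 mL/cmH2O = 16.0 × 0.050 L/cmH2O = 0.8 s.
Passive exhalation: V(t)/V₀ = e^(−t/τ) = e^(−1.48/0.8) = 0.1572.
Fraction remaining = 0.1572 → 15.72%.

15.7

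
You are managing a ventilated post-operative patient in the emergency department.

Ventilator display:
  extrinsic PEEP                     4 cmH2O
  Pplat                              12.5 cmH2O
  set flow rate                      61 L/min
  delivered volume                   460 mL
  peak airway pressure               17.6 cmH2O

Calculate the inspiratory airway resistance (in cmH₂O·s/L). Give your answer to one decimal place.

5.0

Flow: 61 L/min ÷ 60 = 1.0167 L/s.
Raw = (PIP − Pplat) / flow = (17.6 − 12.5) / 1.0167 = 5.1 / 1.0167 = 5.016 cmH2O·s/L.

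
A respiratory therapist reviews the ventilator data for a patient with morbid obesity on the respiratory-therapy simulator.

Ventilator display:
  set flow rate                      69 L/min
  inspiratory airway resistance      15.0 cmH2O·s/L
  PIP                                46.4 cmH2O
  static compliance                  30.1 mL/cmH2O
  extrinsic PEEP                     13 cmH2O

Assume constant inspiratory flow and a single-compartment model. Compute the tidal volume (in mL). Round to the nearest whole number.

Flow: 69 L/min ÷ 60 = 1.15 L/s.
Equation of motion (constant flow): PIP = Vt/C + R·V̇ + PEEP.
Vt/C = PIP − R·V̇ − PEEP = 46.4 − 17.25 − 13 = 16.15 cmH2O.
Vt = C × 16.15 = 30.1 × 16.15 = 486.12 mL.

486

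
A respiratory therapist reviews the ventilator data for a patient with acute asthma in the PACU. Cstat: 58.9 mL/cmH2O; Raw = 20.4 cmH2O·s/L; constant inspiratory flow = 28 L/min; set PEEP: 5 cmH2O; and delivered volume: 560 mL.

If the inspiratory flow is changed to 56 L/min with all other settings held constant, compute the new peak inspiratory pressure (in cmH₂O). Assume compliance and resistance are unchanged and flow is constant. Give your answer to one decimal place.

Flow: 28 L/min ÷ 60 = 0.4667 L/s.
New flow: 56 L/min ÷ 60 = 0.9333 L/s.
PIP = Vt/C + R·V̇ + PEEP (constant-flow equation of motion).
Only the resistive term changes: ΔPIP = R × ΔV̇ = 20.4 × (0.9333 − 0.4667) = 20.4 × 0.4666 = 9.519 cmH2O.
Original PIP = 560/58.9 + 20.4×0.4667 + 5 = 24.028 cmH2O; new PIP = 24.028 + (9.519) = 33.547 cmH2O.

33.5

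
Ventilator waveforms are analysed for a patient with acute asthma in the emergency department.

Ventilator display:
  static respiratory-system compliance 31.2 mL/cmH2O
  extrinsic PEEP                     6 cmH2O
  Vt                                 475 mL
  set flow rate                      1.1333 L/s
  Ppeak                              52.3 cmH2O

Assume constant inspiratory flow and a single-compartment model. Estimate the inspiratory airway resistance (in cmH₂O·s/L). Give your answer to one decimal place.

Equation of motion (constant flow): PIP = Vt/C + R·V̇ + PEEP.
R·V̇ = PIP − Vt/C − PEEP = 52.3 − 475/31.2 − 6 = 52.3 − 15.224 − 6 = 31.076 cmH2O.
R = 31.076 / 1.1333 = 27.421 cmH2O·s/L.

27.4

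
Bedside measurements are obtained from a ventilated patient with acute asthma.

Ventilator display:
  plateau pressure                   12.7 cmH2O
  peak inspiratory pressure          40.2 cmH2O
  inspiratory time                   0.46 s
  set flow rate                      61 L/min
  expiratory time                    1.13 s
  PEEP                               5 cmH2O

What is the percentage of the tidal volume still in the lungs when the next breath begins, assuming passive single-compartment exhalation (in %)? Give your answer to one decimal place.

Flow: 61 L/min ÷ 60 = 1.0167 L/s.
Vt = flow × Ti = 1.0167 L/s × 0.46 s × 1000 mL/L = 467.68 mL.
R = (PIP − Pplat)/V̇ = (40.2 − 12.7) / 1.0167 = 27.5/1.0167 = 27.048 cmH2O·s/L.
C = Vt/(Pplat − PEEP) = 467.68 / (12.7 − 5) = 467.68/7.7 = 60.738 mL/cmH2O.
τ = R × C = 27.048 × 0.06074 L/cmH2O = 1.643 s.
Fraction remaining at end-expiration = e^(−Te/τ) = e^(−1.13/1.643) = 0.5027 → 50.27%.

50.3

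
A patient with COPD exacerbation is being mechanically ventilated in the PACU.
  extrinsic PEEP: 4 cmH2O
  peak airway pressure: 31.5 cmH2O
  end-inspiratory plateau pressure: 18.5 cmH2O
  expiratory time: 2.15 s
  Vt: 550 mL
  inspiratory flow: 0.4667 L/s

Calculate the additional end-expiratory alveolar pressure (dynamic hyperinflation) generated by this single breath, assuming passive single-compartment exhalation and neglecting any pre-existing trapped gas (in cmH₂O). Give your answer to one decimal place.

1.9

R = (PIP − Pplat)/V̇ = (31.5 − 18.5) / 0.4667 = 13.0/0.4667 = 27.855 cmH2O·s/L.
C = Vt/(Pplat − PEEP) = 550.0 / (18.5 − 4) = 550.0/14.5 = 37.931 mL/cmH2O.
τ = R × C = 27.855 × 0.03793 L/cmH2O = 1.057 s.
Fraction remaining = e^(−Te/τ) = e^(−2.15/1.057) = 0.1308; trapped volume = 550.0 × 0.1308 = 71.94 mL.
Additional alveolar pressure from trapping ≈ V_trapped / C = 71.94 / 37.931 = 1.897 cmH2O.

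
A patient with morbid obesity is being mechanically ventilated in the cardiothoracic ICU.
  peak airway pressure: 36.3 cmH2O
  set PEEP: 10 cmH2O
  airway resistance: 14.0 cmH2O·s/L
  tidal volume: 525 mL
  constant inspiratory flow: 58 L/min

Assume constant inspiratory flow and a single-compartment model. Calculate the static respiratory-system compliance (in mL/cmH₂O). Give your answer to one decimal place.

41.1

Flow: 58 L/min ÷ 60 = 0.9667 L/s.
Equation of motion (constant flow): PIP = Vt/C + R·V̇ + PEEP.
Vt/C = PIP − R·V̇ − PEEP = 36.3 − 14.0×0.9667 − 10 = 36.3 − 13.534 − 10 = 12.766 cmH2O.
C = Vt / 12.766 = 525 / 12.766 = 41.125 mL/cmH2O.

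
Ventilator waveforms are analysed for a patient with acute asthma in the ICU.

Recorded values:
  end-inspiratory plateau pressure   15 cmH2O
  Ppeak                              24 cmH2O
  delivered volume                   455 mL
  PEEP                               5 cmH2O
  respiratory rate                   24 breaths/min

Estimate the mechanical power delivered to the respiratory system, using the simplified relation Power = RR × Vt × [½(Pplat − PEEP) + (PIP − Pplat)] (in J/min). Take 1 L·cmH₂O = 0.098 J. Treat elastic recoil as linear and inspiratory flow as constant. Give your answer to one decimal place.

Per-breath work = Vt × [½(Pplat−PEEP) + (PIP−Pplat)] = 0.455 × [0.5×10.0 + 9.0] = 0.455 × 14.0 = 6.37 L·cmH2O.
Power = 24 × 6.37 = 152.88 L·cmH2O/min.
× 0.098 J/(L·cmH2O) → 14.982 J/min.

15.0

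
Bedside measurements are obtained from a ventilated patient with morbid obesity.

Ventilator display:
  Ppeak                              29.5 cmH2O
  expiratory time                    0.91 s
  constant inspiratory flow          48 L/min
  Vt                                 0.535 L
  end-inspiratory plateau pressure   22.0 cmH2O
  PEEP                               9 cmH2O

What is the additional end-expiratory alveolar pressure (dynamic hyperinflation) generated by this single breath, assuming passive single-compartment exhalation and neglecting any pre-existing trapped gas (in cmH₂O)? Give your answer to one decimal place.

Flow: 48 L/min ÷ 60 = 0.8 L/s.
R = (PIP − Pplat)/V̇ = (29.5 − 22.0) / 0.8 = 7.5/0.8 = 9.375 cmH2O·s/L.
C = Vt/(Pplat − PEEP) = 535.0 / (22.0 − 9) = 535.0/13.0 = 41.154 mL/cmH2O.
τ = R × C = 9.375 × 0.04115 L/cmH2O = 0.3858 s.
Fraction remaining = e^(−Te/τ) = e^(−0.91/0.3858) = 0.09454; trapped volume = 535.0 × 0.09454 = 50.579 mL.
Additional alveolar pressure from trapping ≈ V_trapped / C = 50.579 / 41.154 = 1.229 cmH2O.

1.2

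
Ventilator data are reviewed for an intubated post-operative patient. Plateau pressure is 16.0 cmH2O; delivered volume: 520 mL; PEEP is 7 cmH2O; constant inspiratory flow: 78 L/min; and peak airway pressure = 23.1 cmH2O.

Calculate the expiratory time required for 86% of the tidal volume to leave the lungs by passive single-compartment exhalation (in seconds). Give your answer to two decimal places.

Flow: 78 L/min ÷ 60 = 1.3 L/s.
R = (PIP − Pplat)/V̇ = (23.1 − 16.0) / 1.3 = 7.1/1.3 = 5.462 cmH2O·s/L.
C = Vt/(Pplat − PEEP) = 520.0 / (16.0 − 7) = 520.0/9.0 = 57.778 mL/cmH2O.
τ = R × C = 5.462 × 0.05778 L/cmH2O = 0.3156 s.
t = −τ·ln(1 − 0.86) = −0.3156·ln(0.14) = 0.6205 s.

0.62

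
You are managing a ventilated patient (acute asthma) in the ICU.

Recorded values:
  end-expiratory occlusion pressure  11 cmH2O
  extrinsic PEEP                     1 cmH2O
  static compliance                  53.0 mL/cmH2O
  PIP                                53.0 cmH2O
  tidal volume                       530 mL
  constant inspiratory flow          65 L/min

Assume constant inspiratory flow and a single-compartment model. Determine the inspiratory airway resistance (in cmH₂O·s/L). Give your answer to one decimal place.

29.5

Flow: 65 L/min ÷ 60 = 1.0833 L/s.
Total PEEP = 11 cmH2O (set 1 + intrinsic 10); this is the baseline alveolar pressure.
Equation of motion (constant flow): PIP = Vt/C + R·V̇ + PEEP.
R·V̇ = PIP − Vt/C − PEEP = 53.0 − 530/53.0 − 11 = 53.0 − 10.0 − 11 = 32.0 cmH2O.
R = 32.0 / 1.0833 = 29.539 cmH2O·s/L.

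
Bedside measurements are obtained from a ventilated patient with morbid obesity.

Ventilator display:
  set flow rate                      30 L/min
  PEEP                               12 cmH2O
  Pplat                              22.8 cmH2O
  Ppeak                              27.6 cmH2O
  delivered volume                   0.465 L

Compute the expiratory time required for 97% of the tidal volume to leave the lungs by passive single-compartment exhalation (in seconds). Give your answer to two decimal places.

1.45

Flow: 30 L/min ÷ 60 = 0.5 L/s.
R = (PIP − Pplat)/V̇ = (27.6 − 22.8) / 0.5 = 4.8/0.5 = 9.6 cmH2O·s/L.
C = Vt/(Pplat − PEEP) = 465.0 / (22.8 − 12) = 465.0/10.8 = 43.056 mL/cmH2O.
τ = R × C = 9.6 × 0.04306 L/cmH2O = 0.4134 s.
t = −τ·ln(1 − 0.97) = −0.4134·ln(0.03) = 1.45 s.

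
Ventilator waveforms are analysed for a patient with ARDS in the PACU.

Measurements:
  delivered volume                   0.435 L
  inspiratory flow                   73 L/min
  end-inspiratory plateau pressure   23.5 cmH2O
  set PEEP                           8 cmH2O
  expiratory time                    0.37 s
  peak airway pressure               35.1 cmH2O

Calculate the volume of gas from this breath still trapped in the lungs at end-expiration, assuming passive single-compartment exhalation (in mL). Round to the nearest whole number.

109

Flow: 73 L/min ÷ 60 = 1.2167 L/s.
R = (PIP − Pplat)/V̇ = (35.1 − 23.5) / 1.2167 = 11.6/1.2167 = 9.534 cmH2O·s/L.
C = Vt/(Pplat − PEEP) = 435.0 / (23.5 − 8) = 435.0/15.5 = 28.065 mL/cmH2O.
τ = R × C = 9.534 × 0.02807 L/cmH2O = 0.2676 s.
Fraction remaining = e^(−Te/τ) = e^(−0.37/0.2676) = 0.2509.
Trapped volume = 435.0 × 0.2509 = 109.14 mL.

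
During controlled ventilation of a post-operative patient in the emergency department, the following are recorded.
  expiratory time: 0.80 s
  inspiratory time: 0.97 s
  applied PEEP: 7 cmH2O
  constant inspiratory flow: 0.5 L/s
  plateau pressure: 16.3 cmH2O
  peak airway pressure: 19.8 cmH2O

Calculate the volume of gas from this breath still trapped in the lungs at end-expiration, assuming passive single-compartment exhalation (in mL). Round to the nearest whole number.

Vt = flow × Ti = 0.5 L/s × 0.97 s × 1000 mL/L = 485.0 mL.
R = (PIP − Pplat)/V̇ = (19.8 − 16.3) / 0.5 = 3.5/0.5 = 7.0 cmH2O·s/L.
C = Vt/(Pplat − PEEP) = 485.0 / (16.3 − 7) = 485.0/9.3 = 52.151 mL/cmH2O.
τ = R × C = 7.0 × 0.05215 L/cmH2O = 0.3651 s.
Fraction remaining = e^(−Te/τ) = e^(−0.80/0.3651) = 0.1118.
Trapped volume = 485.0 × 0.1118 = 54.223 mL.

54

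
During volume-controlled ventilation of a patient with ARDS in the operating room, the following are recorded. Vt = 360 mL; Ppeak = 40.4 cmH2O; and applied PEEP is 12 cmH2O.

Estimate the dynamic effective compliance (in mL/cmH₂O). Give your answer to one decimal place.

Dynamic compliance = Vt / (PIP − PEEP) = 360 / (40.4 − 12) = 360 / 28.4 = 12.676 mL/cmH2O.

12.7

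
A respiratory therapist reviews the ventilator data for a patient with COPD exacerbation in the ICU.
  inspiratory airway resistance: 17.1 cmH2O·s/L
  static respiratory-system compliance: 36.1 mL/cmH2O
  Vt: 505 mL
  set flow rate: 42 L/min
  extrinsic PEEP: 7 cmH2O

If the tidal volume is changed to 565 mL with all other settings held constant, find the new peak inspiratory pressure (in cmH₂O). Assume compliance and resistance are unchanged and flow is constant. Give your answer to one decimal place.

34.6

Flow: 42 L/min ÷ 60 = 0.7 L/s.
PIP = Vt/C + R·V̇ + PEEP (constant-flow equation of motion).
Only the elastic term changes: ΔPIP = ΔVt / C = (565 − 505) / 36.1 = 1.662 cmH2O.
Original PIP = 505/36.1 + 17.1×0.7 + 7 = 32.959 cmH2O; new PIP = 32.959 + (1.662) = 34.621 cmH2O.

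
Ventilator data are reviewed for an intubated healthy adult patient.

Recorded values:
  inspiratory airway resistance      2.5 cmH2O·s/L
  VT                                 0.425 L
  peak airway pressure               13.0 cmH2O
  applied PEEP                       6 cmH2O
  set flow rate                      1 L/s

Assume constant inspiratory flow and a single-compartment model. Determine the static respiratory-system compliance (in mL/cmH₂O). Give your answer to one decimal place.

Equation of motion (constant flow): PIP = Vt/C + R·V̇ + PEEP.
Vt/C = PIP − R·V̇ − PEEP = 13.0 − 2.5×1 − 6 = 13.0 − 2.5 − 6 = 4.5 cmH2O.
C = Vt / 4.5 = 425 / 4.5 = 94.444 mL/cmH2O.

94.4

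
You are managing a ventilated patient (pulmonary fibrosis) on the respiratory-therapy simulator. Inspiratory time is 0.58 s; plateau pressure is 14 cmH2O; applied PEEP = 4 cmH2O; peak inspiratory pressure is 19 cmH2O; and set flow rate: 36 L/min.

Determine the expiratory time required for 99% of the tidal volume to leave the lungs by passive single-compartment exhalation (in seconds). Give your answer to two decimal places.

Flow: 36 L/min ÷ 60 = 0.6 L/s.
Vt = flow × Ti = 0.6 L/s × 0.58 s × 1000 mL/L = 348.0 mL.
R = (PIP − Pplat)/V̇ = (19 − 14) / 0.6 = 5.0/0.6 = 8.333 cmH2O·s/L.
C = Vt/(Pplat − PEEP) = 348.0 / (14 − 4) = 348.0/10.0 = 34.8 mL/cmH2O.
τ = R × C = 8.333 × 0.0348 L/cmH2O = 0.29 s.
t = −τ·ln(1 − 0.99) = −0.29·ln(0.01) = 1.335 s.

1.34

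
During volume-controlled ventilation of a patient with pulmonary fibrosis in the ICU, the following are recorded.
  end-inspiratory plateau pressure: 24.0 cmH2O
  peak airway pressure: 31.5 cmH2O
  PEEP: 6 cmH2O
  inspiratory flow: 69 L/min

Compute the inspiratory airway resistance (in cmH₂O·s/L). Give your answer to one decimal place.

Flow: 69 L/min ÷ 60 = 1.15 L/s.
Raw = (PIP − Pplat) / flow = (31.5 − 24.0) / 1.15 = 7.5 / 1.15 = 6.522 cmH2O·s/L.

6.5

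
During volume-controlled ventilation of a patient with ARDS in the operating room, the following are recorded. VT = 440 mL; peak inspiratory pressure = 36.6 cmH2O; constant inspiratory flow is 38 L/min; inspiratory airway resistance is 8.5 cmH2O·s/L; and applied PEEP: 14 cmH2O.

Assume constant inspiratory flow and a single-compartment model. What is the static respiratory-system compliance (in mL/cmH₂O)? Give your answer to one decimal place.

Flow: 38 L/min ÷ 60 = 0.6333 L/s.
Equation of motion (constant flow): PIP = Vt/C + R·V̇ + PEEP.
Vt/C = PIP − R·V̇ − PEEP = 36.6 − 8.5×0.6333 − 14 = 36.6 − 5.383 − 14 = 17.217 cmH2O.
C = Vt / 17.217 = 440 / 17.217 = 25.556 mL/cmH2O.

25.6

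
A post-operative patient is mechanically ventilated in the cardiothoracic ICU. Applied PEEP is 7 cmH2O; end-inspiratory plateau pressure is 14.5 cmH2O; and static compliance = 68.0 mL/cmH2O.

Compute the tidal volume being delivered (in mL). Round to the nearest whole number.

510

Vt = Cstat × (Pplat − PEEP) = 68.0 × (14.5 − 7) = 68.0 × 7.5 = 510.0 mL.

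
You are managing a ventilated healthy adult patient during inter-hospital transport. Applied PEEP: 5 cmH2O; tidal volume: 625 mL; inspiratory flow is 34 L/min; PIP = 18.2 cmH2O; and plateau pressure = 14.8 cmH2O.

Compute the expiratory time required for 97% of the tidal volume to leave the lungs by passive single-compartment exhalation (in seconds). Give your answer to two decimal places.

1.34

Flow: 34 L/min ÷ 60 = 0.5667 L/s.
R = (PIP − Pplat)/V̇ = (18.2 − 14.8) / 0.5667 = 3.4/0.5667 = 6.0 cmH2O·s/L.
C = Vt/(Pplat − PEEP) = 625.0 / (14.8 − 5) = 625.0/9.8 = 63.776 mL/cmH2O.
τ = R × C = 6.0 × 0.06378 L/cmH2O = 0.3827 s.
t = −τ·ln(1 − 0.97) = −0.3827·ln(0.03) = 1.342 s.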